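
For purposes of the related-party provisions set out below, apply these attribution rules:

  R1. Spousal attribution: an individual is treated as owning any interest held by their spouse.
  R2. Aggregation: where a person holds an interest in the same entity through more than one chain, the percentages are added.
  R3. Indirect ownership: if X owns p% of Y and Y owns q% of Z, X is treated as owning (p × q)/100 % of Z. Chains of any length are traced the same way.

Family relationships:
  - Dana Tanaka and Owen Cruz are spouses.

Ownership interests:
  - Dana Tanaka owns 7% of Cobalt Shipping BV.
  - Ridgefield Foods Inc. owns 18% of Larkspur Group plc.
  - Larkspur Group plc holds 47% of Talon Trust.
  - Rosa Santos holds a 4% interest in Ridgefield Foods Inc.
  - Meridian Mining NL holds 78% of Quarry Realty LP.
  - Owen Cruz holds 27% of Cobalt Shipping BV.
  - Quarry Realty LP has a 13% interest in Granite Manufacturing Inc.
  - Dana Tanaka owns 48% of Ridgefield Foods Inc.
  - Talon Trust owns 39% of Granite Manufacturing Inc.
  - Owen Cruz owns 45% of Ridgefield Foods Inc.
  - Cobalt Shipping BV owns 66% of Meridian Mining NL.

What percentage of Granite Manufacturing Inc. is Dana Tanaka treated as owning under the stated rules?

By spousal attribution (R1), Dana Tanaka is treated as also owning Owen Cruz's interest in Ridgefield Foods Inc, giving 48% + 45% = 93%.
By spousal attribution (R1), Dana Tanaka is treated as also owning Owen Cruz's interest in Cobalt Shipping BV, giving 7% + 27% = 34%.
Chain via Ridgefield Foods Inc. → Larkspur Group plc → Talon Trust (R3): 93% × 18% × 47% × 39% = 3.068442% of Granite Manufacturing Inc.
Chain via Cobalt Shipping BV → Meridian Mining NL → Quarry Realty LP (R3): 34% × 66% × 78% × 13% = 2.275416% of Granite Manufacturing Inc.
Aggregating (R2): 3.068442% + 2.275416% = 5.343858%.

5.343858%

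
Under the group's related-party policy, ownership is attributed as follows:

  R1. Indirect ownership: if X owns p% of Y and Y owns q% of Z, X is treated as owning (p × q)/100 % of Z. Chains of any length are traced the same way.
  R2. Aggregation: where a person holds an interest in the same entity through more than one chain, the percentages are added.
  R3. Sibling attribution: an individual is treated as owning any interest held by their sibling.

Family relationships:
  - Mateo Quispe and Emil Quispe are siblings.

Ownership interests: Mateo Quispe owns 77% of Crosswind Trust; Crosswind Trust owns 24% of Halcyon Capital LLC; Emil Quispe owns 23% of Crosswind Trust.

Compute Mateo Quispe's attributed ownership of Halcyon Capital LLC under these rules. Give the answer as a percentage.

24%

By sibling attribution (R3), Mateo Quispe is treated as also owning Emil Quispe's interest in Crosswind Trust, giving 77% + 23% = 100%.
Chain via Crosswind Trust (R1): 100% × 24% = 24% of Halcyon Capital LLC.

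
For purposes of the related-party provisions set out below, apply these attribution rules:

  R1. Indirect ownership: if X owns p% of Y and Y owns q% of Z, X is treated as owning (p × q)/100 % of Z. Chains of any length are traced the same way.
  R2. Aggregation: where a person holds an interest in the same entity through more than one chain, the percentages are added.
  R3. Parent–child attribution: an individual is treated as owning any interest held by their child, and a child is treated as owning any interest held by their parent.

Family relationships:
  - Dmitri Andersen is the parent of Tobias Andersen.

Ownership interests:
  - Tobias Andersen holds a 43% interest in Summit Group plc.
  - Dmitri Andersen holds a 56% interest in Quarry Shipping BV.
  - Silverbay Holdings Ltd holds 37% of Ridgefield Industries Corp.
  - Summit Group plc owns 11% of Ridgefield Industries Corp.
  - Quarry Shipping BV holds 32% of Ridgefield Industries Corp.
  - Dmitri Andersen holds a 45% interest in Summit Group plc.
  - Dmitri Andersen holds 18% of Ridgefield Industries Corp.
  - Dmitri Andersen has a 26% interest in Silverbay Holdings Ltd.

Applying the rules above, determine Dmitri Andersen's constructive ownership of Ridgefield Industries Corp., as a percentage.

By parent–child attribution (R3), Dmitri Andersen is treated as also owning Tobias Andersen's interest in Summit Group plc, giving 45% + 43% = 88%.
Chain via Quarry Shipping BV (R1): 56% × 32% = 17.92% of Ridgefield Industries Corp.
Chain via Summit Group plc (R1): 88% × 11% = 9.68% of Ridgefield Industries Corp.
Chain via Silverbay Holdings Ltd (R1): 26% × 37% = 9.62% of Ridgefield Industries Corp.
Direct interest in Ridgefield Industries Corp: 18%.
Aggregating (R2): 17.92% + 9.68% + 9.62% + 18% = 55.22%.

55.22%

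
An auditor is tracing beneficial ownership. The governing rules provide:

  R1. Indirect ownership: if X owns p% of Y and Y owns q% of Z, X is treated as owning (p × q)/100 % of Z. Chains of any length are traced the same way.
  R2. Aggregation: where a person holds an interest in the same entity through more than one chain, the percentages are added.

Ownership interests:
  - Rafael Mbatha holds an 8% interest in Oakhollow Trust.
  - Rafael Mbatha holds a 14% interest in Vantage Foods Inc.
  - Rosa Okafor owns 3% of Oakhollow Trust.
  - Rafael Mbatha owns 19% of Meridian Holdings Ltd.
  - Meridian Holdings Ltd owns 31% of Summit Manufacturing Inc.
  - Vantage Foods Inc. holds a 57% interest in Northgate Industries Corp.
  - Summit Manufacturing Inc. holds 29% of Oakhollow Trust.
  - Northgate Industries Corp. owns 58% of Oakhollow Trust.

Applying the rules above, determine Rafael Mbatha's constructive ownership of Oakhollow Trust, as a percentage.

14.3365%

Chain via Vantage Foods Inc. → Northgate Industries Corp. (R1): 14% × 57% × 58% = 4.6284% of Oakhollow Trust.
Chain via Meridian Holdings Ltd → Summit Manufacturing Inc. (R1): 19% × 31% × 29% = 1.7081% of Oakhollow Trust.
Direct interest in Oakhollow Trust: 8%.
Aggregating (R2): 4.6284% + 1.7081% + 8% = 14.3365%.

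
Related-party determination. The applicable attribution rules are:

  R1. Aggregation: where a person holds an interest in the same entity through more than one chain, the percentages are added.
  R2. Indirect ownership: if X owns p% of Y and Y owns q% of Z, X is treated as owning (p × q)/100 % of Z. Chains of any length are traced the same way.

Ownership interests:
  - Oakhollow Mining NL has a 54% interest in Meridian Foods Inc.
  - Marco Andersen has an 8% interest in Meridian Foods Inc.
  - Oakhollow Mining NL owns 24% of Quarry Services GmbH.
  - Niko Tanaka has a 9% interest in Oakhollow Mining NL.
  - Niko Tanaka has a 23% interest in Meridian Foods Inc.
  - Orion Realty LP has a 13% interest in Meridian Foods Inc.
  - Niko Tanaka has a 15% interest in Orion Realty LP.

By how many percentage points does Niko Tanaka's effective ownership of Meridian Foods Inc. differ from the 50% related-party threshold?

Chain via Oakhollow Mining NL (R2): 9% × 54% = 4.86% of Meridian Foods Inc.
Chain via Orion Realty LP (R2): 15% × 13% = 1.95% of Meridian Foods Inc.
Direct interest in Meridian Foods Inc: 23%.
Aggregating (R1): 4.86% + 1.95% + 23% = 29.81%.
29.81% falls short of the 50% threshold by 20.19 percentage points.

20.19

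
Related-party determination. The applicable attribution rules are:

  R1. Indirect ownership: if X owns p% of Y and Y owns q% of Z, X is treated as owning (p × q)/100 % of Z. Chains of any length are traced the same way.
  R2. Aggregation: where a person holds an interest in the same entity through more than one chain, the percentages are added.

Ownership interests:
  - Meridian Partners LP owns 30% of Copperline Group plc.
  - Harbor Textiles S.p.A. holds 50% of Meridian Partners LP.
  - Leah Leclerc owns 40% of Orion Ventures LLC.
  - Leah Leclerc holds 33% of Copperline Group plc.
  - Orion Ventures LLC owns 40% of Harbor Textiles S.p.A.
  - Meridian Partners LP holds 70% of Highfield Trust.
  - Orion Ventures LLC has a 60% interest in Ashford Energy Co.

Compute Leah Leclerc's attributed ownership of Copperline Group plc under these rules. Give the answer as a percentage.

Chain via Orion Ventures LLC → Harbor Textiles S.p.A. → Meridian Partners LP (R1): 40% × 40% × 50% × 30% = 2.4% of Copperline Group plc.
Direct interest in Copperline Group plc: 33%.
Aggregating (R2): 2.4% + 33% = 35.4%.

35.4%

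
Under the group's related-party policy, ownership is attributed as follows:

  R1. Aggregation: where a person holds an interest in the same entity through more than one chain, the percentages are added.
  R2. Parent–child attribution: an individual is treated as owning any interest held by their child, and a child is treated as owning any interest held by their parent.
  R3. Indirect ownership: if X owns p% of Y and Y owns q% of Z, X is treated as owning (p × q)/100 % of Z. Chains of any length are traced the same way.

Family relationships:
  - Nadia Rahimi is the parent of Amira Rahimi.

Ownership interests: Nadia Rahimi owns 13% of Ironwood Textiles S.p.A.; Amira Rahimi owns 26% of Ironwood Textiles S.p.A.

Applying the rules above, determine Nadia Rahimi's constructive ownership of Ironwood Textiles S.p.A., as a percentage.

39%

By parent–child attribution (R2), Nadia Rahimi is treated as also owning Amira Rahimi's interest in Ironwood Textiles S.p.A, giving 13% + 26% = 39%.
Direct interest in Ironwood Textiles S.p.A: 39%.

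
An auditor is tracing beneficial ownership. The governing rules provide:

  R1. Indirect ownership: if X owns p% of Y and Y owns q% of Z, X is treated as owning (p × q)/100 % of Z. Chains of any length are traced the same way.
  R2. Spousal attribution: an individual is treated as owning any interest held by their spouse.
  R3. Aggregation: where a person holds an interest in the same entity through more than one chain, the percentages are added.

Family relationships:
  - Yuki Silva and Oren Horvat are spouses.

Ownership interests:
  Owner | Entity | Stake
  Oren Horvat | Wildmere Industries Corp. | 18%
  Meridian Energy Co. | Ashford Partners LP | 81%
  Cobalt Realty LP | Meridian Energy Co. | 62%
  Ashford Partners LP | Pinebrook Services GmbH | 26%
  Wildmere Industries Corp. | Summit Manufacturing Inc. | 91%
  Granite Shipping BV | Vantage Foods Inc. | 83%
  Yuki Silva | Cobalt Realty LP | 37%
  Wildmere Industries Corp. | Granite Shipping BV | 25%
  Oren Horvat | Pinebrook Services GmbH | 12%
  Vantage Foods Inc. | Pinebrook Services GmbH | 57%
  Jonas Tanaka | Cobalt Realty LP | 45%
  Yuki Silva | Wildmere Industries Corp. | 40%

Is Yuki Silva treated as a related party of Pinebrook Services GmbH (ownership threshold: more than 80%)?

By spousal attribution (R2), Yuki Silva is treated as also owning Oren Horvat's interest in Wildmere Industries Corp, giving 40% + 18% = 58%.
By spousal attribution (R2), Yuki Silva is treated as owning Oren Horvat's 12% interest in Pinebrook Services GmbH.
Chain via Cobalt Realty LP → Meridian Energy Co. → Ashford Partners LP (R1): 37% × 62% × 81% × 26% = 4.831164% of Pinebrook Services GmbH.
Chain via Wildmere Industries Corp. → Granite Shipping BV → Vantage Foods Inc. (R1): 58% × 25% × 83% × 57% = 6.85995% of Pinebrook Services GmbH.
Direct interest in Pinebrook Services GmbH: 12%.
Aggregating (R3): 4.831164% + 6.85995% + 12% = 23.691114%.
23.691114% does not exceed the 80% threshold, so Yuki is not a related party to Pinebrook Services GmbH.

No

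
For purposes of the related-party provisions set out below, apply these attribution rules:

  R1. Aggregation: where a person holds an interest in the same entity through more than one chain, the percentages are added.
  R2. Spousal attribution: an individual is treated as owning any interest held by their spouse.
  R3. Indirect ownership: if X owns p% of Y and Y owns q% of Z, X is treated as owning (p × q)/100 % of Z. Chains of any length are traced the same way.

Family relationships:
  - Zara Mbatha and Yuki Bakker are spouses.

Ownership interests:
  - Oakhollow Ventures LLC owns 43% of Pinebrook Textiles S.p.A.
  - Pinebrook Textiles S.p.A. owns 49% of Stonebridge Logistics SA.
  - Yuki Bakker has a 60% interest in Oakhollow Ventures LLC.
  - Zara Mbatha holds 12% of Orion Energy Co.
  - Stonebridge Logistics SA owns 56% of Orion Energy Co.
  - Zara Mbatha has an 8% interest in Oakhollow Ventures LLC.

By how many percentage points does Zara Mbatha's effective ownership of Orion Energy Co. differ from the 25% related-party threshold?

4.976544

By spousal attribution (R2), Zara Mbatha is treated as also owning Yuki Bakker's interest in Oakhollow Ventures LLC, giving 8% + 60% = 68%.
Chain via Oakhollow Ventures LLC → Pinebrook Textiles S.p.A. → Stonebridge Logistics SA (R3): 68% × 43% × 49% × 56% = 8.023456% of Orion Energy Co.
Direct interest in Orion Energy Co: 12%.
Aggregating (R1): 8.023456% + 12% = 20.023456%.
20.023456% falls short of the 25% threshold by 4.976544 percentage points.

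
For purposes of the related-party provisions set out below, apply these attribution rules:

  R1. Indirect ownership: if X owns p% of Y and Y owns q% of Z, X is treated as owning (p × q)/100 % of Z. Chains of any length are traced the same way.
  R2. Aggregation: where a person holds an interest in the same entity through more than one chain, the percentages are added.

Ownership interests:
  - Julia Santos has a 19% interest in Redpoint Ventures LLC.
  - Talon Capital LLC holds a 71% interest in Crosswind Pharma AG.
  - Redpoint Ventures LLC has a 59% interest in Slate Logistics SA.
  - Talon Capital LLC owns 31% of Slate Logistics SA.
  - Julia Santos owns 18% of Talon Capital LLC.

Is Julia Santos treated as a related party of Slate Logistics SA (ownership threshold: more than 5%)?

Chain via Redpoint Ventures LLC (R1): 19% × 59% = 11.21% of Slate Logistics SA.
Chain via Talon Capital LLC (R1): 18% × 31% = 5.58% of Slate Logistics SA.
Aggregating (R2): 11.21% + 5.58% = 16.79%.
16.79% exceeds the 5% threshold, so Julia is a related party to Slate Logistics SA.

Yes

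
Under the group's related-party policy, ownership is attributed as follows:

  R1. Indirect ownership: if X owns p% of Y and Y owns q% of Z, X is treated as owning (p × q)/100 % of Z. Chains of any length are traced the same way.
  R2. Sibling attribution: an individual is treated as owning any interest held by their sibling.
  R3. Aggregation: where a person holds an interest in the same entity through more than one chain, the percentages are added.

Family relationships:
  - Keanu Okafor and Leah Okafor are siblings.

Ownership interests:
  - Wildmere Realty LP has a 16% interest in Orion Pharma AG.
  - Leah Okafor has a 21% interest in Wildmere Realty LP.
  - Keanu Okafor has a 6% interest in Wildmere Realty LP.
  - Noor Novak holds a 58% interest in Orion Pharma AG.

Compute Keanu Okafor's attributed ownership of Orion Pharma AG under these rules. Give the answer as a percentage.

4.32%

By sibling attribution (R2), Keanu Okafor is treated as also owning Leah Okafor's interest in Wildmere Realty LP, giving 6% + 21% = 27%.
Chain via Wildmere Realty LP (R1): 27% × 16% = 4.32% of Orion Pharma AG.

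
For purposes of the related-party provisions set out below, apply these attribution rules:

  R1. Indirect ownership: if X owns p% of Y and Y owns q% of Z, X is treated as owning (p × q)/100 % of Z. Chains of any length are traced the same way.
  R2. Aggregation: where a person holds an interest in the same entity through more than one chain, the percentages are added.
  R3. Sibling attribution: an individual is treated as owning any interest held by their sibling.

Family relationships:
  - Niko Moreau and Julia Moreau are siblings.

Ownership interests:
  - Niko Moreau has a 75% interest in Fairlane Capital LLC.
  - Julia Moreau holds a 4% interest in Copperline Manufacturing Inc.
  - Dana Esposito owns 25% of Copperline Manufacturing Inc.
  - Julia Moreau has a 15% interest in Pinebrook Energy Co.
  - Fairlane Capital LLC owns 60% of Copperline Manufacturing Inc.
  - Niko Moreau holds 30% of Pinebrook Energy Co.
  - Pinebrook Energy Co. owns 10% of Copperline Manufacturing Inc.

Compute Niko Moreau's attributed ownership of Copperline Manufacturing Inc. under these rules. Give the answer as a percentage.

53.5%

By sibling attribution (R3), Niko Moreau is treated as also owning Julia Moreau's interest in Pinebrook Energy Co, giving 30% + 15% = 45%.
By sibling attribution (R3), Niko Moreau is treated as owning Julia Moreau's 4% interest in Copperline Manufacturing Inc.
Chain via Pinebrook Energy Co. (R1): 45% × 10% = 4.5% of Copperline Manufacturing Inc.
Chain via Fairlane Capital LLC (R1): 75% × 60% = 45% of Copperline Manufacturing Inc.
Direct interest in Copperline Manufacturing Inc: 4%.
Aggregating (R2): 4.5% + 45% + 4% = 53.5%.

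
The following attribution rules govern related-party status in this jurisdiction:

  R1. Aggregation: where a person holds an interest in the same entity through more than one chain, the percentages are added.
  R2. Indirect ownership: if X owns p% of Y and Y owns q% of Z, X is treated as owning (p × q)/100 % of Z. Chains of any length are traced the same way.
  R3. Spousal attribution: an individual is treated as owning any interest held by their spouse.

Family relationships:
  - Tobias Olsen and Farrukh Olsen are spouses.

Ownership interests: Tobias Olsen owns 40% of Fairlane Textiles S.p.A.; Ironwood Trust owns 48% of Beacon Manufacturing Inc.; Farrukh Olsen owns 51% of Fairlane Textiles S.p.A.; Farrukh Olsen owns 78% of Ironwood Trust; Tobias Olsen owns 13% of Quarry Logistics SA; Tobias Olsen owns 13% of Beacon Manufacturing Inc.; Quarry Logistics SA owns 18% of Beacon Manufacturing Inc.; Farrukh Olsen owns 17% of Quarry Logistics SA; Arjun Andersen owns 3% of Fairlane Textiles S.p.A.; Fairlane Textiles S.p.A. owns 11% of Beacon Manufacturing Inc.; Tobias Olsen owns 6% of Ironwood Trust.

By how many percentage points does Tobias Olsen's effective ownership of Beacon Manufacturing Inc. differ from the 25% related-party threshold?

43.73

By spousal attribution (R3), Tobias Olsen is treated as also owning Farrukh Olsen's interest in Quarry Logistics SA, giving 13% + 17% = 30%.
By spousal attribution (R3), Tobias Olsen is treated as also owning Farrukh Olsen's interest in Ironwood Trust, giving 6% + 78% = 84%.
By spousal attribution (R3), Tobias Olsen is treated as also owning Farrukh Olsen's interest in Fairlane Textiles S.p.A, giving 40% + 51% = 91%.
Chain via Quarry Logistics SA (R2): 30% × 18% = 5.4% of Beacon Manufacturing Inc.
Chain via Ironwood Trust (R2): 84% × 48% = 40.32% of Beacon Manufacturing Inc.
Chain via Fairlane Textiles S.p.A. (R2): 91% × 11% = 10.01% of Beacon Manufacturing Inc.
Direct interest in Beacon Manufacturing Inc: 13%.
Aggregating (R1): 5.4% + 40.32% + 10.01% + 13% = 68.73%.
68.73% exceeds the 25% threshold by 43.73 percentage points.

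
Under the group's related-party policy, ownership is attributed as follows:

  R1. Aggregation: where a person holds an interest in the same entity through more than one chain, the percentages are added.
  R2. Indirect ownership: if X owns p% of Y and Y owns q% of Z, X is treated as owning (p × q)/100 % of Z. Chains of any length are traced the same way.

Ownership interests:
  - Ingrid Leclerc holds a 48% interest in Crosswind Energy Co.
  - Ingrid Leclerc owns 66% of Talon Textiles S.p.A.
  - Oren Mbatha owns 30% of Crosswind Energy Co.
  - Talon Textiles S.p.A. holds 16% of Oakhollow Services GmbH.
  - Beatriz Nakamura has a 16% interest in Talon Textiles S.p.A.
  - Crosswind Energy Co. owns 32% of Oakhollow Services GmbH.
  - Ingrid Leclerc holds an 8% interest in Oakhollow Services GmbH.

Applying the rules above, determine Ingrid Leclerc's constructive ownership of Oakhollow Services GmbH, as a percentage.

33.92%

Chain via Talon Textiles S.p.A. (R2): 66% × 16% = 10.56% of Oakhollow Services GmbH.
Chain via Crosswind Energy Co. (R2): 48% × 32% = 15.36% of Oakhollow Services GmbH.
Direct interest in Oakhollow Services GmbH: 8%.
Aggregating (R1): 10.56% + 15.36% + 8% = 33.92%.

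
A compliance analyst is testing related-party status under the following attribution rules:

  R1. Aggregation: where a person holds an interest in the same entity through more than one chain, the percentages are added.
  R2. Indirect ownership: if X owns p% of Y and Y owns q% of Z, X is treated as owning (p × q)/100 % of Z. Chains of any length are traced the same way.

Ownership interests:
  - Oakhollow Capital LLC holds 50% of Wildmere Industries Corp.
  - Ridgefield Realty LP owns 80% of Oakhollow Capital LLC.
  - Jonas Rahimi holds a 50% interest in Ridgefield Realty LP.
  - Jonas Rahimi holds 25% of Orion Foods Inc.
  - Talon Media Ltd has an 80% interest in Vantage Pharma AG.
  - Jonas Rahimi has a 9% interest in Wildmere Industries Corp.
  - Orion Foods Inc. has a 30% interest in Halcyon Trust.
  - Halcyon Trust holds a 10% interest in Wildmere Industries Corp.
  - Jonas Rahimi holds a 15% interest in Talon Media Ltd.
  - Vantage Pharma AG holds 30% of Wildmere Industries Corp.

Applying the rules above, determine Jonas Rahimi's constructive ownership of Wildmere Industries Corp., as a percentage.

33.35%

Chain via Talon Media Ltd → Vantage Pharma AG (R2): 15% × 80% × 30% = 3.6% of Wildmere Industries Corp.
Chain via Ridgefield Realty LP → Oakhollow Capital LLC (R2): 50% × 80% × 50% = 20% of Wildmere Industries Corp.
Chain via Orion Foods Inc. → Halcyon Trust (R2): 25% × 30% × 10% = 0.75% of Wildmere Industries Corp.
Direct interest in Wildmere Industries Corp: 9%.
Aggregating (R1): 3.6% + 20% + 0.75% + 9% = 33.35%.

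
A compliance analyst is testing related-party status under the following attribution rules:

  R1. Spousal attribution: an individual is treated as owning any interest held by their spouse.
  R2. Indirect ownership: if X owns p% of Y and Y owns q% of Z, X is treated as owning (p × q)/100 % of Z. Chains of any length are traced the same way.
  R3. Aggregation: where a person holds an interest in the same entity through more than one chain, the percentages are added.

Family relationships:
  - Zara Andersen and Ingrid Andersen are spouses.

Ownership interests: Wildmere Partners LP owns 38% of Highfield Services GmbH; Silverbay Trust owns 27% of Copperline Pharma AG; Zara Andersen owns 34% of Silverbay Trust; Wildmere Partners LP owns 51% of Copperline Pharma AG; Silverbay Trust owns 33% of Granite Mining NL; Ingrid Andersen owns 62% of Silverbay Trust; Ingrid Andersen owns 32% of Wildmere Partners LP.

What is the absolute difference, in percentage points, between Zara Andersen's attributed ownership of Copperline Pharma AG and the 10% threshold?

32.24

By spousal attribution (R1), Zara Andersen is treated as also owning Ingrid Andersen's interest in Silverbay Trust, giving 34% + 62% = 96%.
By spousal attribution (R1), Zara Andersen is treated as owning Ingrid Andersen's 32% interest in Wildmere Partners LP.
Chain via Silverbay Trust (R2): 96% × 27% = 25.92% of Copperline Pharma AG.
Chain via Wildmere Partners LP (R2): 32% × 51% = 16.32% of Copperline Pharma AG.
Aggregating (R3): 25.92% + 16.32% = 42.24%.
42.24% exceeds the 10% threshold by 32.24 percentage points.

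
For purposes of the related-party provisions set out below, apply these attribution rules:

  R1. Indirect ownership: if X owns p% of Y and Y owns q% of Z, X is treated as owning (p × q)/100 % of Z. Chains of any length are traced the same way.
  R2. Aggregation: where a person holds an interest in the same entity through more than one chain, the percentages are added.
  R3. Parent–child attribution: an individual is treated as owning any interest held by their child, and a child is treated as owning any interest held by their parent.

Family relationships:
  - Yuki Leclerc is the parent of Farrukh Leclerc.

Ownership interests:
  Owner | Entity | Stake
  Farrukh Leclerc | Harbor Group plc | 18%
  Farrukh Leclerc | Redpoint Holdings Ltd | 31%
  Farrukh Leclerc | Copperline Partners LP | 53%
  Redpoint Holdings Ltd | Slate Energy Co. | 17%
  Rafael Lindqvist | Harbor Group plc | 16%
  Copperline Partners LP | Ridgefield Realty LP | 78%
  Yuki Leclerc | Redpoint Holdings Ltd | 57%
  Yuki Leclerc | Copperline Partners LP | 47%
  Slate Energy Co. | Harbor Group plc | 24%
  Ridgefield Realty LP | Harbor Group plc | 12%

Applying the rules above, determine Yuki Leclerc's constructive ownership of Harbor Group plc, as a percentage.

30.9504%

By parent–child attribution (R3), Yuki Leclerc is treated as also owning Farrukh Leclerc's interest in Redpoint Holdings Ltd, giving 57% + 31% = 88%.
By parent–child attribution (R3), Yuki Leclerc is treated as also owning Farrukh Leclerc's interest in Copperline Partners LP, giving 47% + 53% = 100%.
By parent–child attribution (R3), Yuki Leclerc is treated as owning Farrukh Leclerc's 18% interest in Harbor Group plc.
Chain via Redpoint Holdings Ltd → Slate Energy Co. (R1): 88% × 17% × 24% = 3.5904% of Harbor Group plc.
Chain via Copperline Partners LP → Ridgefield Realty LP (R1): 100% × 78% × 12% = 9.36% of Harbor Group plc.
Direct interest in Harbor Group plc: 18%.
Aggregating (R2): 3.5904% + 9.36% + 18% = 30.9504%.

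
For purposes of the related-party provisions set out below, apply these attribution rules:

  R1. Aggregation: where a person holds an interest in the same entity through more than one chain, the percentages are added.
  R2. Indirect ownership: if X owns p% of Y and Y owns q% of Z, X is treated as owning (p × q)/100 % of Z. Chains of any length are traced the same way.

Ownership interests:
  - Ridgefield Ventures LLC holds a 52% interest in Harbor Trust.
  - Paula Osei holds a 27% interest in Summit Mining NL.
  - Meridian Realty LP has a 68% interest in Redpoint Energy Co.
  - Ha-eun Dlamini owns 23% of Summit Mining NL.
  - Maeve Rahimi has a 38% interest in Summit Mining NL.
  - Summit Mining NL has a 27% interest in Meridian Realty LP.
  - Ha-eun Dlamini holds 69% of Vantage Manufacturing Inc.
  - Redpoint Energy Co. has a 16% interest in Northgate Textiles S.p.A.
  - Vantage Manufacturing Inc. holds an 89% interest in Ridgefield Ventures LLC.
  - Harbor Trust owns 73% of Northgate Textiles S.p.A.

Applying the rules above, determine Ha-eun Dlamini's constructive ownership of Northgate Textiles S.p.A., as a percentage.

Chain via Summit Mining NL → Meridian Realty LP → Redpoint Energy Co. (R2): 23% × 27% × 68% × 16% = 0.675648% of Northgate Textiles S.p.A.
Chain via Vantage Manufacturing Inc. → Ridgefield Ventures LLC → Harbor Trust (R2): 69% × 89% × 52% × 73% = 23.311236% of Northgate Textiles S.p.A.
Aggregating (R1): 0.675648% + 23.311236% = 23.986884%.

23.986884%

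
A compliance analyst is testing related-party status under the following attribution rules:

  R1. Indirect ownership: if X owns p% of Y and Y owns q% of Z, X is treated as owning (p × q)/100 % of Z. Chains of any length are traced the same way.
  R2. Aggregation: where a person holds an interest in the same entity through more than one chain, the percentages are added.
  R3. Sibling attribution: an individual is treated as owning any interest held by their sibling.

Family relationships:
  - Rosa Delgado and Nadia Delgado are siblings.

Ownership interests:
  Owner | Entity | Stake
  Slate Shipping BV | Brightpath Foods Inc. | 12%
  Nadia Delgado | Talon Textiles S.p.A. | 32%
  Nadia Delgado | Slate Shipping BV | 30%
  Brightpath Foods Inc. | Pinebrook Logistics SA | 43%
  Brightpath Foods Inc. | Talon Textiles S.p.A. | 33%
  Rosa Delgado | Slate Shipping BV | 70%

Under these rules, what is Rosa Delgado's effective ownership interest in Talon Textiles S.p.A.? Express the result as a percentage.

35.96%

By sibling attribution (R3), Rosa Delgado is treated as also owning Nadia Delgado's interest in Slate Shipping BV, giving 70% + 30% = 100%.
By sibling attribution (R3), Rosa Delgado is treated as owning Nadia Delgado's 32% interest in Talon Textiles S.p.A.
Chain via Slate Shipping BV → Brightpath Foods Inc. (R1): 100% × 12% × 33% = 3.96% of Talon Textiles S.p.A.
Direct interest in Talon Textiles S.p.A: 32%.
Aggregating (R2): 3.96% + 32% = 35.96%.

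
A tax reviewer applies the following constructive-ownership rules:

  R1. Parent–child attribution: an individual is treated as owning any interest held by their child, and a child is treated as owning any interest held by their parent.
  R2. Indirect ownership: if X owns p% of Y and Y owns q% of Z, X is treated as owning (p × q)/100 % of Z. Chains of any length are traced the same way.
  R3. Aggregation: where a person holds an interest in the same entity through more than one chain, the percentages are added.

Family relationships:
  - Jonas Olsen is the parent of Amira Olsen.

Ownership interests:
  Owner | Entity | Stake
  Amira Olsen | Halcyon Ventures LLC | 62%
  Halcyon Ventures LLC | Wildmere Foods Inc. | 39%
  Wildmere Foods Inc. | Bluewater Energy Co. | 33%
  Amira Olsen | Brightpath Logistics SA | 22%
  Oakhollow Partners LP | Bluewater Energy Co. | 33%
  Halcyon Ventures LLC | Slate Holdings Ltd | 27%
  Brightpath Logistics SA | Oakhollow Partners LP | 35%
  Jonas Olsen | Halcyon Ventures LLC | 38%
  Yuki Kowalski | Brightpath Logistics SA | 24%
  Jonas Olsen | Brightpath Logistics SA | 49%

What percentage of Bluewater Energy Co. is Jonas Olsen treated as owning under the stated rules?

By parent–child attribution (R1), Jonas Olsen is treated as also owning Amira Olsen's interest in Halcyon Ventures LLC, giving 38% + 62% = 100%.
By parent–child attribution (R1), Jonas Olsen is treated as also owning Amira Olsen's interest in Brightpath Logistics SA, giving 49% + 22% = 71%.
Chain via Halcyon Ventures LLC → Wildmere Foods Inc. (R2): 100% × 39% × 33% = 12.87% of Bluewater Energy Co.
Chain via Brightpath Logistics SA → Oakhollow Partners LP (R2): 71% × 35% × 33% = 8.2005% of Bluewater Energy Co.
Aggregating (R3): 12.87% + 8.2005% = 21.0705%.

21.0705%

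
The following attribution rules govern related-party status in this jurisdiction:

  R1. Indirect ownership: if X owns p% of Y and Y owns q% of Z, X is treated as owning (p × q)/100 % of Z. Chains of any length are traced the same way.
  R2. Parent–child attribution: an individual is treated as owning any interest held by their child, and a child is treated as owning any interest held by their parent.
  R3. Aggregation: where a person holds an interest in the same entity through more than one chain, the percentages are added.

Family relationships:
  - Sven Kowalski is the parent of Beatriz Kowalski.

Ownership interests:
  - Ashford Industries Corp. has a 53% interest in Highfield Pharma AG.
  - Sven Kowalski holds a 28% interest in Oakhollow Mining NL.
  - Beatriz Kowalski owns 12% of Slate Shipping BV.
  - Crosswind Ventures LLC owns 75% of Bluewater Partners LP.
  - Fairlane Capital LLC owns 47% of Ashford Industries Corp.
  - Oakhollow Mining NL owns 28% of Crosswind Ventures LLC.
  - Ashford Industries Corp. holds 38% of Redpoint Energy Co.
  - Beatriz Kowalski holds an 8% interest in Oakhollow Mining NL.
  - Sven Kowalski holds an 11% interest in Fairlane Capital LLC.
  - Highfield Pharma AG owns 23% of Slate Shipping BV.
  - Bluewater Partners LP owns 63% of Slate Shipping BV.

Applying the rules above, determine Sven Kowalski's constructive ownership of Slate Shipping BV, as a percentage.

17.393023%

By parent–child attribution (R2), Sven Kowalski is treated as also owning Beatriz Kowalski's interest in Oakhollow Mining NL, giving 28% + 8% = 36%.
By parent–child attribution (R2), Sven Kowalski is treated as owning Beatriz Kowalski's 12% interest in Slate Shipping BV.
Chain via Oakhollow Mining NL → Crosswind Ventures LLC → Bluewater Partners LP (R1): 36% × 28% × 75% × 63% = 4.7628% of Slate Shipping BV.
Chain via Fairlane Capital LLC → Ashford Industries Corp. → Highfield Pharma AG (R1): 11% × 47% × 53% × 23% = 0.630223% of Slate Shipping BV.
Direct interest in Slate Shipping BV: 12%.
Aggregating (R3): 4.7628% + 0.630223% + 12% = 17.393023%.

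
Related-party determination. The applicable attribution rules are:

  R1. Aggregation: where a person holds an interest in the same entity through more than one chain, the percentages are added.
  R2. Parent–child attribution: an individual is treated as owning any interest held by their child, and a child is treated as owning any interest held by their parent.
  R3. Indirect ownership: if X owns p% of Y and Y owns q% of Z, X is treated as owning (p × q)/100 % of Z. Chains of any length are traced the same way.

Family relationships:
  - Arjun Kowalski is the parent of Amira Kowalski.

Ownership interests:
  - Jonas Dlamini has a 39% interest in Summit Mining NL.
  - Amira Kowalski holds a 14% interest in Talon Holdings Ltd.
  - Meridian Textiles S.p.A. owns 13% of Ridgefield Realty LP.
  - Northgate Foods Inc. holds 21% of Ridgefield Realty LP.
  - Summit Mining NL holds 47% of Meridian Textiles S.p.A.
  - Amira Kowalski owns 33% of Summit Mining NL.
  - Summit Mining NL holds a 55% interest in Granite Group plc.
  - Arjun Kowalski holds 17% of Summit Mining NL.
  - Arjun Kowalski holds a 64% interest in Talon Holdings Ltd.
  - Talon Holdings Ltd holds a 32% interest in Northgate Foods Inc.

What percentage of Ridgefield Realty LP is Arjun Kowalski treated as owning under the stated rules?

By parent–child attribution (R2), Arjun Kowalski is treated as also owning Amira Kowalski's interest in Summit Mining NL, giving 17% + 33% = 50%.
By parent–child attribution (R2), Arjun Kowalski is treated as also owning Amira Kowalski's interest in Talon Holdings Ltd, giving 64% + 14% = 78%.
Chain via Summit Mining NL → Meridian Textiles S.p.A. (R3): 50% × 47% × 13% = 3.055% of Ridgefield Realty LP.
Chain via Talon Holdings Ltd → Northgate Foods Inc. (R3): 78% × 32% × 21% = 5.2416% of Ridgefield Realty LP.
Aggregating (R1): 3.055% + 5.2416% = 8.2966%.

8.2966%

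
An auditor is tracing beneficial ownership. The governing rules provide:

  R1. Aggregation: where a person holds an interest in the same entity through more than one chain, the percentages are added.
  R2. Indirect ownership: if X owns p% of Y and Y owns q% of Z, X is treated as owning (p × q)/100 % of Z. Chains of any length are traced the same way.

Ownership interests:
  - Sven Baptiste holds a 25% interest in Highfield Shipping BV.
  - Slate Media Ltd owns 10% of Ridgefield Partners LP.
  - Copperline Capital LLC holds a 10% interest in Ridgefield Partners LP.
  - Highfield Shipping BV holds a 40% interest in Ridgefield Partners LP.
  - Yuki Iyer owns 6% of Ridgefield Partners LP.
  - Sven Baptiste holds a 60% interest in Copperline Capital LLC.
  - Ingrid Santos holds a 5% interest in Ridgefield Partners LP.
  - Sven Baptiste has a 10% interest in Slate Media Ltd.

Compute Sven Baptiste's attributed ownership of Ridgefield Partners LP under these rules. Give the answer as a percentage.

17%

Chain via Copperline Capital LLC (R2): 60% × 10% = 6% of Ridgefield Partners LP.
Chain via Highfield Shipping BV (R2): 25% × 40% = 10% of Ridgefield Partners LP.
Chain via Slate Media Ltd (R2): 10% × 10% = 1% of Ridgefield Partners LP.
Aggregating (R1): 6% + 10% + 1% = 17%.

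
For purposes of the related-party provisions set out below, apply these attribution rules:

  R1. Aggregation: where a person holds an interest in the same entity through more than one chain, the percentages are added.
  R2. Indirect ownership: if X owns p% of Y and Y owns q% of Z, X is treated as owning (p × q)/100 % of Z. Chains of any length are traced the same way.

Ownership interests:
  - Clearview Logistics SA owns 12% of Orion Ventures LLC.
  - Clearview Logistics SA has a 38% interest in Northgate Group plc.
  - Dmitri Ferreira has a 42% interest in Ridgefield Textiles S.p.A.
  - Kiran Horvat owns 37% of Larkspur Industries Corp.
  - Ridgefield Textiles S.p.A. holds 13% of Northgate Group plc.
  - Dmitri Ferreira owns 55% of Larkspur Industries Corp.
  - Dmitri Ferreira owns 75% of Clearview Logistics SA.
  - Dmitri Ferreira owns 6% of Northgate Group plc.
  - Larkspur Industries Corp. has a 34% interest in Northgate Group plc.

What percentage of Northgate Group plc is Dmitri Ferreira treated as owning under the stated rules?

58.66%

Chain via Larkspur Industries Corp. (R2): 55% × 34% = 18.7% of Northgate Group plc.
Chain via Ridgefield Textiles S.p.A. (R2): 42% × 13% = 5.46% of Northgate Group plc.
Chain via Clearview Logistics SA (R2): 75% × 38% = 28.5% of Northgate Group plc.
Direct interest in Northgate Group plc: 6%.
Aggregating (R1): 18.7% + 5.46% + 28.5% + 6% = 58.66%.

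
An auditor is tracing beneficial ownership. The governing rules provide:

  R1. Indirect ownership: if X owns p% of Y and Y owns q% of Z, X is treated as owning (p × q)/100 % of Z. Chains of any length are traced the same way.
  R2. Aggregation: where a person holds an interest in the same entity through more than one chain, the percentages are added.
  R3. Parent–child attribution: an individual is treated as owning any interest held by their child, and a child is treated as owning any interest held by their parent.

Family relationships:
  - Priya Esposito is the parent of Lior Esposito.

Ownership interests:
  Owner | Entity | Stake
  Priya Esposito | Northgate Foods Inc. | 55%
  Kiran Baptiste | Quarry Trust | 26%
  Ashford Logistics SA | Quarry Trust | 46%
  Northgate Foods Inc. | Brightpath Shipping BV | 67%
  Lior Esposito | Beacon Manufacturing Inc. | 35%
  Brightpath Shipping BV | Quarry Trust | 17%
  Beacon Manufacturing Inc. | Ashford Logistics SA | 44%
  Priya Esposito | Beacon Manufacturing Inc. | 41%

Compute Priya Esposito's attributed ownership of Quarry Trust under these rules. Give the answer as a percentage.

21.6469%

By parent–child attribution (R3), Priya Esposito is treated as also owning Lior Esposito's interest in Beacon Manufacturing Inc, giving 41% + 35% = 76%.
Chain via Northgate Foods Inc. → Brightpath Shipping BV (R1): 55% × 67% × 17% = 6.2645% of Quarry Trust.
Chain via Beacon Manufacturing Inc. → Ashford Logistics SA (R1): 76% × 44% × 46% = 15.3824% of Quarry Trust.
Aggregating (R2): 6.2645% + 15.3824% = 21.6469%.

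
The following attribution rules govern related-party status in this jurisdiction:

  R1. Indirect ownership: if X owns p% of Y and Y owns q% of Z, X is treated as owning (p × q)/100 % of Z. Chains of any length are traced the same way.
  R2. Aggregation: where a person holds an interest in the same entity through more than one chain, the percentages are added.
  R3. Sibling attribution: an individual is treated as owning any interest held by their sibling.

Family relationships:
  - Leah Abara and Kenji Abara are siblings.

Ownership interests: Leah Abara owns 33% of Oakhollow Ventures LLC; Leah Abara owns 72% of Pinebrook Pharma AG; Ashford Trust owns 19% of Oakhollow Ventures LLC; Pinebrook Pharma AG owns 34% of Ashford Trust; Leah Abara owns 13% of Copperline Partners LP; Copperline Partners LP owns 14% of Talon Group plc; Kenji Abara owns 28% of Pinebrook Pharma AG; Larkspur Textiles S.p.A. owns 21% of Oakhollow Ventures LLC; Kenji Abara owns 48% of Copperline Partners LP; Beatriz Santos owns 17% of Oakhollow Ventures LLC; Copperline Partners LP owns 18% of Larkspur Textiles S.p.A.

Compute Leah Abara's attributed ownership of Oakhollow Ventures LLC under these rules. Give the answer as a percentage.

By sibling attribution (R3), Leah Abara is treated as also owning Kenji Abara's interest in Pinebrook Pharma AG, giving 72% + 28% = 100%.
By sibling attribution (R3), Leah Abara is treated as also owning Kenji Abara's interest in Copperline Partners LP, giving 13% + 48% = 61%.
Chain via Pinebrook Pharma AG → Ashford Trust (R1): 100% × 34% × 19% = 6.46% of Oakhollow Ventures LLC.
Chain via Copperline Partners LP → Larkspur Textiles S.p.A. (R1): 61% × 18% × 21% = 2.3058% of Oakhollow Ventures LLC.
Direct interest in Oakhollow Ventures LLC: 33%.
Aggregating (R2): 6.46% + 2.3058% + 33% = 41.7658%.

41.7658%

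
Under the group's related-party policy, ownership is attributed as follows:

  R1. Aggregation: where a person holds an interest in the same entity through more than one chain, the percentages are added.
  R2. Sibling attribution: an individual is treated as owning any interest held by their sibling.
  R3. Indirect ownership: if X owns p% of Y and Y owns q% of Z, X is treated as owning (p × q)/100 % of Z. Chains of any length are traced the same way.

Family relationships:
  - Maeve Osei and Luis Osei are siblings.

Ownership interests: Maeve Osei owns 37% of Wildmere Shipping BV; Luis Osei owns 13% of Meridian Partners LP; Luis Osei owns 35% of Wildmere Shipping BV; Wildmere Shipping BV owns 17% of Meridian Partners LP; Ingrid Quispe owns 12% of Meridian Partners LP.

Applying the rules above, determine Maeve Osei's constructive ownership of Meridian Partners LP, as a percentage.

By sibling attribution (R2), Maeve Osei is treated as also owning Luis Osei's interest in Wildmere Shipping BV, giving 37% + 35% = 72%.
By sibling attribution (R2), Maeve Osei is treated as owning Luis Osei's 13% interest in Meridian Partners LP.
Chain via Wildmere Shipping BV (R3): 72% × 17% = 12.24% of Meridian Partners LP.
Direct interest in Meridian Partners LP: 13%.
Aggregating (R1): 12.24% + 13% = 25.24%.

25.24%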